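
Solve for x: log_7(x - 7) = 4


Convert to exponential form: x - 7 = 7^4 = 2401
x = 2401 + 7 = 2408
Check: log_7(2408 - 7) = log_7(2401) = log_7(2401) = 4 ✓

x = 2408


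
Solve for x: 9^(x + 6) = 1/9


Express both sides with the same base.
1/9 = 9^(-1)
Since the bases match, equate exponents: x + 6 = -1
So x = -1 - (6) = -7

x = -7


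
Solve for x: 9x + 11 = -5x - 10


Starting with: 9x + 11 = -5x - 10
Move all x terms to left: (9 + 5)x = -10 - 11
Simplify: 14x = -21
Divide both sides by 14: x = -3/2

x = -3/2


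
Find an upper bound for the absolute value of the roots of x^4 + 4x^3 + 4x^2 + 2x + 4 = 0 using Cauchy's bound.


Cauchy's bound: all roots r satisfy |r| <= 1 + max(|a_i/a_n|) for i = 0,...,n-1
where a_n is the leading coefficient.

Coefficients: [1, 4, 4, 2, 4]
Leading coefficient a_n = 1
Ratios |a_i/a_n|: 4, 4, 2, 4
Maximum ratio: 4
Cauchy's bound: |r| <= 1 + 4 = 5

Upper bound = 5


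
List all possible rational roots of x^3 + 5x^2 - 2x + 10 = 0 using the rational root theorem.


Rational root theorem: possible roots are ±p/q where:
  p divides the constant term (10): p ∈ {1, 2, 5, 10}
  q divides the leading coefficient (1): q ∈ {1}

All possible rational roots: -10, -5, -2, -1, 1, 2, 5, 10

-10, -5, -2, -1, 1, 2, 5, 10


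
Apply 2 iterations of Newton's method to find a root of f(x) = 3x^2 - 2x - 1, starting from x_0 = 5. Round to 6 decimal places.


Newton's method: x_(n+1) = x_n - f(x_n)/f'(x_n)
f(x) = 3x^2 - 2x - 1
f'(x) = 6x - 2

Iteration 1:
  f(5.000000) = 64.000000
  f'(5.000000) = 28.000000
  x_1 = 5.000000 - (64.000000)/(28.000000) = 2.714286

Iteration 2:
  f(2.714286) = 15.673469
  f'(2.714286) = 14.285714
  x_2 = 2.714286 - (15.673469)/(14.285714) = 1.617143

x_2 = 1.617143


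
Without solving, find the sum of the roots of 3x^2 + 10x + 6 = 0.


By Vieta's formulas for ax^2 + bx + c = 0:
  Sum of roots = -b/a
  Product of roots = c/a

Here a = 3, b = 10, c = 6
Sum = -(10)/3 = -10/3
Product = 6/3 = 2

Sum = -10/3


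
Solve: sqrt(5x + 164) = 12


Square both sides: 5x + 164 = 12^2 = 144
5x = 144 - 164 = -20
x = -4
Check: sqrt(5*(-4) + 164) = sqrt(144) = 12 ✓

x = -4


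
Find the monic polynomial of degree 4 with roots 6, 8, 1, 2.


A monic polynomial with roots 6, 8, 1, 2 is:
p(x) = (x - 6)(x - 8)(x - 1)(x - 2)
After multiplying by (x - 6): x - 6
After multiplying by (x - 8): x^2 - 14x + 48
After multiplying by (x - 1): x^3 - 15x^2 + 62x - 48
After multiplying by (x - 2): x^4 - 17x^3 + 92x^2 - 172x + 96

x^4 - 17x^3 + 92x^2 - 172x + 96


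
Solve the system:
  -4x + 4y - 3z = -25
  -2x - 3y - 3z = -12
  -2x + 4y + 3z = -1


Using Cramer's rule. Expand each determinant along the first row.
D  = (-4)*[(-3)*3 - (-3)*4] - 4*[(-2)*3 - (-3)*(-2)] + (-3)*[(-2)*4 - (-3)*(-2)]
  = (-4)*(3) - 4*(-12) + (-3)*(-14) = 78
Dx = (-25)*[(-3)*3 - (-3)*4] - 4*[(-12)*3 - (-3)*(-1)] + (-3)*[(-12)*4 - (-3)*(-1)]
  = (-25)*(3) - 4*(-39) + (-3)*(-51) = 234
Dy = (-4)*[(-12)*3 - (-3)*(-1)] - (-25)*[(-2)*3 - (-3)*(-2)] + (-3)*[(-2)*(-1) - (-12)*(-2)]
  = (-4)*(-39) - (-25)*(-12) + (-3)*(-22) = -78
Dz = (-4)*[(-3)*(-1) - (-12)*4] - 4*[(-2)*(-1) - (-12)*(-2)] + (-25)*[(-2)*4 - (-3)*(-2)]
  = (-4)*(51) - 4*(-22) + (-25)*(-14) = 234
x = Dx/D = 234/78 = 3, y = Dy/D = -78/78 = -1, z = Dz/D = 234/78 = 3
Check eq1: (-4)(3) + (4)(-1) + (-3)(3) = -25 = -25 ✓
Check eq2: (-2)(3) + (-3)(-1) + (-3)(3) = -12 = -12 ✓
Check eq3: (-2)(3) + (4)(-1) + (3)(3) = -1 = -1 ✓

x = 3, y = -1, z = 3


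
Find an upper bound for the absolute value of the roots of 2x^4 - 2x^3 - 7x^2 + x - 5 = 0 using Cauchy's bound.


Cauchy's bound: all roots r satisfy |r| <= 1 + max(|a_i/a_n|) for i = 0,...,n-1
where a_n is the leading coefficient.

Coefficients: [2, -2, -7, 1, -5]
Leading coefficient a_n = 2
Ratios |a_i/a_n|: 1, 7/2, 1/2, 5/2
Maximum ratio: 7/2
Cauchy's bound: |r| <= 1 + 7/2 = 9/2

Upper bound = 9/2


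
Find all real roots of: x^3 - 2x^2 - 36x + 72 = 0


Let p(x) = x^3 - 2x^2 - 36x + 72. By the rational root theorem (leading coefficient 1), any rational root is an integer divisor of 72: try ±1, ±2, ... in turn.
Test x = 1: value = 35 ≠ 0.
Test x = -1: value = 105 ≠ 0.
Test x = 2: value = 0 ✓, so (x - 2) is a factor.
Synthetic division by (x - 2): bring down 1; 1(2) - 2 = 0; 0(2) - 36 = -36; (-36)(2) + 72 = 0 → quotient x^2 - 36, remainder 0.
Solve the quadratic x^2 - 36 = 0: discriminant = 0^2 - 4(1)(-36) = 0 + 144 = 144.
sqrt(144) = 12, so x = (0 ± 12)/2: x = 6 or x = -6.

x = -6, x = 2, x = 6


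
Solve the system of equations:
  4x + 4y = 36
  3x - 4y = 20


Using Cramer's rule:
Determinant D = (4)(-4) - (3)(4) = -16 - 12 = -28
Dx = (36)(-4) - (20)(4) = -144 - 80 = -224
Dy = (4)(20) - (3)(36) = 80 - 108 = -28
x = Dx/D = -224/-28 = 8
y = Dy/D = -28/-28 = 1

x = 8, y = 1


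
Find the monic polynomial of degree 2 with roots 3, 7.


A monic polynomial with roots 3, 7 is:
p(x) = (x - 3)(x - 7)
After multiplying by (x - 3): x - 3
After multiplying by (x - 7): x^2 - 10x + 21

x^2 - 10x + 21


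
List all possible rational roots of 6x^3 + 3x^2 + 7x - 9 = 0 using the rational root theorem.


Rational root theorem: possible roots are ±p/q where:
  p divides the constant term (-9): p ∈ {1, 3, 9}
  q divides the leading coefficient (6): q ∈ {1, 2, 3, 6}

All possible rational roots: -9, -9/2, -3, -3/2, -1, -1/2, -1/3, -1/6, 1/6, 1/3, 1/2, 1, 3/2, 3, 9/2, 9

-9, -9/2, -3, -3/2, -1, -1/2, -1/3, -1/6, 1/6, 1/3, 1/2, 1, 3/2, 3, 9/2, 9


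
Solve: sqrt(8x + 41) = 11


Square both sides: 8x + 41 = 11^2 = 121
8x = 121 - 41 = 80
x = 10
Check: sqrt(8*10 + 41) = sqrt(121) = 11 ✓

x = 10


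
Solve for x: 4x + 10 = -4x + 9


Starting with: 4x + 10 = -4x + 9
Move all x terms to left: (4 + 4)x = 9 - 10
Simplify: 8x = -1
Divide both sides by 8: x = -1/8

x = -1/8


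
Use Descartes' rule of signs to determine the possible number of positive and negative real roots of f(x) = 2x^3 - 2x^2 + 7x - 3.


Descartes' rule of signs:

For positive roots, count sign changes in f(x) = 2x^3 - 2x^2 + 7x - 3:
Signs of coefficients: +, -, +, -
Number of sign changes: 3
Possible positive real roots: 3, 1

For negative roots, examine f(-x) = -2x^3 - 2x^2 - 7x - 3:
Signs of coefficients: -, -, -, -
Number of sign changes: 0
Possible negative real roots: 0

Positive roots: 3 or 1; Negative roots: 0


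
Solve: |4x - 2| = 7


An absolute value equation |expr| = 7 gives two cases:
Case 1: 4x - 2 = 7
  4x = 9, so x = 9/4
Case 2: 4x - 2 = -7
  4x = -5, so x = -5/4

x = -5/4, x = 9/4


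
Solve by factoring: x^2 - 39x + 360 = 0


We need two numbers that multiply to 360 and add to -39.
Those numbers are -15 and -24 (since (-15) * (-24) = 360 and (-15) + (-24) = -39).
So x^2 - 39x + 360 = (x - 15)(x - 24) = 0
Setting each factor to zero: x = 15 or x = 24

x = 15, x = 24


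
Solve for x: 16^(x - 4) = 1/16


Express both sides with the same base.
1/16 = 16^(-1)
Since the bases match, equate exponents: x - 4 = -1
So x = -1 - (-4) = 3

x = 3


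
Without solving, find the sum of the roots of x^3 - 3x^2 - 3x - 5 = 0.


By Vieta's formulas for x^3 + bx^2 + cx + d = 0:
  r1 + r2 + r3 = -b/a = 3
  r1*r2 + r1*r3 + r2*r3 = c/a = -3
  r1*r2*r3 = -d/a = 5


Sum = 3


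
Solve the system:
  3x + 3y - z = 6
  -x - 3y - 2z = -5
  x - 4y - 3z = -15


Using Cramer's rule. Expand each determinant along the first row.
D  = 3*[(-3)*(-3) - (-2)*(-4)] - 3*[(-1)*(-3) - (-2)*1] + (-1)*[(-1)*(-4) - (-3)*1]
  = 3*(1) - 3*(5) + (-1)*(7) = -19
Dx = 6*[(-3)*(-3) - (-2)*(-4)] - 3*[(-5)*(-3) - (-2)*(-15)] + (-1)*[(-5)*(-4) - (-3)*(-15)]
  = 6*(1) - 3*(-15) + (-1)*(-25) = 76
Dy = 3*[(-5)*(-3) - (-2)*(-15)] - 6*[(-1)*(-3) - (-2)*1] + (-1)*[(-1)*(-15) - (-5)*1]
  = 3*(-15) - 6*(5) + (-1)*(20) = -95
Dz = 3*[(-3)*(-15) - (-5)*(-4)] - 3*[(-1)*(-15) - (-5)*1] + 6*[(-1)*(-4) - (-3)*1]
  = 3*(25) - 3*(20) + 6*(7) = 57
x = Dx/D = 76/-19 = -4, y = Dy/D = -95/-19 = 5, z = Dz/D = 57/-19 = -3
Check eq1: (3)(-4) + (3)(5) + (-1)(-3) = 6 = 6 ✓
Check eq2: (-1)(-4) + (-3)(5) + (-2)(-3) = -5 = -5 ✓
Check eq3: (1)(-4) + (-4)(5) + (-3)(-3) = -15 = -15 ✓

x = -4, y = 5, z = -3


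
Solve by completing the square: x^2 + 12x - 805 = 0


Start: x^2 + 12x - 805 = 0
Move constant: x^2 + 12x = 805
Half of 12 is 6, squared is 36
Add 36 to both sides: x^2 + 12x + 36 = 841
(x + 6)^2 = 841
x + 6 = ±29
x = -6 + 29 = 23 or x = -6 - 29 = -35

x = -35, x = 23


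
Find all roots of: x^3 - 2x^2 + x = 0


The constant term is 0, so x = 0 is a root. Factor out x:
  x^2 - 2x + 1 = 0
Solve the quadratic x^2 - 2x + 1 = 0: discriminant = (-2)^2 - 4(1)(1) = 4 - 4 = 0.
Discriminant = 0, so a double root: x = 2/2 = 1.
Collecting all roots found:

x = 0, x = 1 (multiplicity 2)


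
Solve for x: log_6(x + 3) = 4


Convert to exponential form: x + 3 = 6^4 = 1296
x = 1296 - 3 = 1293
Check: log_6(1293 + 3) = log_6(1296) = log_6(1296) = 4 ✓

x = 1293


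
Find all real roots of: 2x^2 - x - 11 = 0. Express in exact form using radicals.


Using the quadratic formula: x = (-b ± sqrt(b^2 - 4ac)) / (2a)
Here a = 2, b = -1, c = -11
Discriminant = b^2 - 4ac = (-1)^2 - 4(2)(-11) = 1 + 88 = 89
Since discriminant = 89 > 0, there are two real roots.
x = (1 ± sqrt(89)) / 4
Numerically: x ≈ 2.6085 or x ≈ -2.1085

x = (1 + sqrt(89)) / 4 or x = (1 - sqrt(89)) / 4


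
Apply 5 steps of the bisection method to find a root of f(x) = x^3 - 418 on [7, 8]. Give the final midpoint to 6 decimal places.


f(x) = x^3 - 418
f(7) = -75 < 0
f(8) = 94 > 0

Step 1: midpoint = (7.000000 + 8.000000)/2 = 7.500000
  f(7.500000) = 3.875000
  f(mid) > 0, so root is in [7.000000, 7.500000]

Step 2: midpoint = (7.000000 + 7.500000)/2 = 7.250000
  f(7.250000) = -36.921875
  f(mid) < 0, so root is in [7.250000, 7.500000]

Step 3: midpoint = (7.250000 + 7.500000)/2 = 7.375000
  f(7.375000) = -16.869141
  f(mid) < 0, so root is in [7.375000, 7.500000]

Step 4: midpoint = (7.375000 + 7.500000)/2 = 7.437500
  f(7.437500) = -6.584229
  f(mid) < 0, so root is in [7.437500, 7.500000]

Step 5: midpoint = (7.437500 + 7.500000)/2 = 7.468750
  f(7.468750) = -1.376495
  f(mid) < 0, so root is in [7.468750, 7.500000]

midpoint = 7.468750


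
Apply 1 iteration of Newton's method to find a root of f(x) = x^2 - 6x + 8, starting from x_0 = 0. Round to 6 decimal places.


Newton's method: x_(n+1) = x_n - f(x_n)/f'(x_n)
f(x) = x^2 - 6x + 8
f'(x) = 2x - 6

Iteration 1:
  f(0.000000) = 8.000000
  f'(0.000000) = -6.000000
  x_1 = 0.000000 - (8.000000)/(-6.000000) = 1.333333

x_1 = 1.333333


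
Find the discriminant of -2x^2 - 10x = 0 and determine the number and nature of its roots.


For ax^2 + bx + c = 0, discriminant D = b^2 - 4ac
Here a = -2, b = -10, c = 0
D = (-10)^2 - 4(-2)(0) = 100 - 0 = 100

D = 100 > 0 and is a perfect square (sqrt = 10)
The equation has 2 distinct real rational roots.

Discriminant = 100, 2 distinct real rational roots


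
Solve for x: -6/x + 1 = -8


Subtract 1 from both sides: -6/x = -9
Multiply both sides by x: -6 = -9 * x
Divide by -9: x = 2/3

x = 2/3


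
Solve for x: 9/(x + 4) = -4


Multiply both sides by (x + 4): 9 = -4(x + 4)
Distribute: 9 = -4x - 16
-4x = 9 + 16 = 25
x = -25/4

x = -25/4


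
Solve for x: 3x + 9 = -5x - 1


Starting with: 3x + 9 = -5x - 1
Move all x terms to left: (3 + 5)x = -1 - 9
Simplify: 8x = -10
Divide both sides by 8: x = -5/4

x = -5/4


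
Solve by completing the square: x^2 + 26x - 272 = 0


Start: x^2 + 26x - 272 = 0
Move constant: x^2 + 26x = 272
Half of 26 is 13, squared is 169
Add 169 to both sides: x^2 + 26x + 169 = 441
(x + 13)^2 = 441
x + 13 = ±21
x = -13 + 21 = 8 or x = -13 - 21 = -34

x = -34, x = 8


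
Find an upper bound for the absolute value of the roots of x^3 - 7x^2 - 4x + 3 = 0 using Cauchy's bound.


Cauchy's bound: all roots r satisfy |r| <= 1 + max(|a_i/a_n|) for i = 0,...,n-1
where a_n is the leading coefficient.

Coefficients: [1, -7, -4, 3]
Leading coefficient a_n = 1
Ratios |a_i/a_n|: 7, 4, 3
Maximum ratio: 7
Cauchy's bound: |r| <= 1 + 7 = 8

Upper bound = 8


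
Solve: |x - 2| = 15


An absolute value equation |expr| = 15 gives two cases:
Case 1: x - 2 = 15
  x = 17, so x = 17
Case 2: x - 2 = -15
  x = -13, so x = -13

x = -13, x = 17


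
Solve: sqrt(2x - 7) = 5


Square both sides: 2x - 7 = 5^2 = 25
2x = 25 + 7 = 32
x = 16
Check: sqrt(2*16 - 7) = sqrt(25) = 5 ✓

x = 16


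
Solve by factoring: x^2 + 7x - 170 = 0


We need two numbers that multiply to -170 and add to 7.
Those numbers are 17 and -10 (since 17 * (-10) = -170 and 17 + (-10) = 7).
So x^2 + 7x - 170 = (x + 17)(x - 10) = 0
Setting each factor to zero: x = -17 or x = 10

x = -17, x = 10


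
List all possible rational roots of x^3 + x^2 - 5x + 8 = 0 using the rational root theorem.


Rational root theorem: possible roots are ±p/q where:
  p divides the constant term (8): p ∈ {1, 2, 4, 8}
  q divides the leading coefficient (1): q ∈ {1}

All possible rational roots: -8, -4, -2, -1, 1, 2, 4, 8

-8, -4, -2, -1, 1, 2, 4, 8


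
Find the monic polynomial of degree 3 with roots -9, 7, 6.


A monic polynomial with roots -9, 7, 6 is:
p(x) = (x + 9)(x - 7)(x - 6)
After multiplying by (x + 9): x + 9
After multiplying by (x - 7): x^2 + 2x - 63
After multiplying by (x - 6): x^3 - 4x^2 - 75x + 378

x^3 - 4x^2 - 75x + 378


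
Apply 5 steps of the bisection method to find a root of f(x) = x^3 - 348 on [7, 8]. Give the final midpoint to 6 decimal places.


f(x) = x^3 - 348
f(7) = -5 < 0
f(8) = 164 > 0

Step 1: midpoint = (7.000000 + 8.000000)/2 = 7.500000
  f(7.500000) = 73.875000
  f(mid) > 0, so root is in [7.000000, 7.500000]

Step 2: midpoint = (7.000000 + 7.500000)/2 = 7.250000
  f(7.250000) = 33.078125
  f(mid) > 0, so root is in [7.000000, 7.250000]

Step 3: midpoint = (7.000000 + 7.250000)/2 = 7.125000
  f(7.125000) = 13.705078
  f(mid) > 0, so root is in [7.000000, 7.125000]

Step 4: midpoint = (7.000000 + 7.125000)/2 = 7.062500
  f(7.062500) = 4.269775
  f(mid) > 0, so root is in [7.000000, 7.062500]

Step 5: midpoint = (7.000000 + 7.062500)/2 = 7.031250
  f(7.031250) = -0.385712
  f(mid) < 0, so root is in [7.031250, 7.062500]

midpoint = 7.031250


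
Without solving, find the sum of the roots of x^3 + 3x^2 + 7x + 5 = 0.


By Vieta's formulas for x^3 + bx^2 + cx + d = 0:
  r1 + r2 + r3 = -b/a = -3
  r1*r2 + r1*r3 + r2*r3 = c/a = 7
  r1*r2*r3 = -d/a = -5


Sum = -3


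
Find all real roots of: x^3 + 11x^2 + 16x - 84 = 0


Let p(x) = x^3 + 11x^2 + 16x - 84. By the rational root theorem (leading coefficient 1), any rational root is an integer divisor of 84: try ±1, ±2, ... in turn.
Test x = 1: value = -56 ≠ 0.
Test x = -1: value = -90 ≠ 0.
Test x = 2: value = 0 ✓, so (x - 2) is a factor.
Synthetic division by (x - 2): bring down 1; 1(2) + 11 = 13; 13(2) + 16 = 42; 42(2) - 84 = 0 → quotient x^2 + 13x + 42, remainder 0.
Solve the quadratic x^2 + 13x + 42 = 0: discriminant = 13^2 - 4(1)(42) = 169 - 168 = 1.
sqrt(1) = 1, so x = (-13 ± 1)/2: x = -6 or x = -7.

x = -7, x = -6, x = 2


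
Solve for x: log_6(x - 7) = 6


Convert to exponential form: x - 7 = 6^6 = 46656
x = 46656 + 7 = 46663
Check: log_6(46663 - 7) = log_6(46656) = log_6(46656) = 6 ✓

x = 46663


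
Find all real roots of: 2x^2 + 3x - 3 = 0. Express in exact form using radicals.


Using the quadratic formula: x = (-b ± sqrt(b^2 - 4ac)) / (2a)
Here a = 2, b = 3, c = -3
Discriminant = b^2 - 4ac = 3^2 - 4(2)(-3) = 9 + 24 = 33
Since discriminant = 33 > 0, there are two real roots.
x = (-3 ± sqrt(33)) / 4
Numerically: x ≈ 0.6861 or x ≈ -2.1861

x = (-3 + sqrt(33)) / 4 or x = (-3 - sqrt(33)) / 4


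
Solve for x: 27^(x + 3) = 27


Express both sides with the same base.
27 = 27^1
Since the bases match, equate exponents: x + 3 = 1
So x = 1 - (3) = -2

x = -2


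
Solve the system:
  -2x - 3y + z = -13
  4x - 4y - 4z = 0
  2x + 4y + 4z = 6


Using Cramer's rule. Expand each determinant along the first row.
D  = (-2)*[(-4)*4 - (-4)*4] - (-3)*[4*4 - (-4)*2] + 1*[4*4 - (-4)*2]
  = (-2)*(0) - (-3)*(24) + 1*(24) = 96
Dx = (-13)*[(-4)*4 - (-4)*4] - (-3)*[0*4 - (-4)*6] + 1*[0*4 - (-4)*6]
  = (-13)*(0) - (-3)*(24) + 1*(24) = 96
Dy = (-2)*[0*4 - (-4)*6] - (-13)*[4*4 - (-4)*2] + 1*[4*6 - 0*2]
  = (-2)*(24) - (-13)*(24) + 1*(24) = 288
Dz = (-2)*[(-4)*6 - 0*4] - (-3)*[4*6 - 0*2] + (-13)*[4*4 - (-4)*2]
  = (-2)*(-24) - (-3)*(24) + (-13)*(24) = -192
x = Dx/D = 96/96 = 1, y = Dy/D = 288/96 = 3, z = Dz/D = -192/96 = -2
Check eq1: (-2)(1) + (-3)(3) + (1)(-2) = -13 = -13 ✓
Check eq2: (4)(1) + (-4)(3) + (-4)(-2) = 0 = 0 ✓
Check eq3: (2)(1) + (4)(3) + (4)(-2) = 6 = 6 ✓

x = 1, y = 3, z = -2


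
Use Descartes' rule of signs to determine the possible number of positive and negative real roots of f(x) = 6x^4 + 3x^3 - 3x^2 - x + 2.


Descartes' rule of signs:

For positive roots, count sign changes in f(x) = 6x^4 + 3x^3 - 3x^2 - x + 2:
Signs of coefficients: +, +, -, -, +
Number of sign changes: 2
Possible positive real roots: 2, 0

For negative roots, examine f(-x) = 6x^4 - 3x^3 - 3x^2 + x + 2:
Signs of coefficients: +, -, -, +, +
Number of sign changes: 2
Possible negative real roots: 2, 0

Positive roots: 2 or 0; Negative roots: 2 or 0


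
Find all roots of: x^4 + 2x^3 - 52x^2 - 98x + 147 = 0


Let p(x) = x^4 + 2x^3 - 52x^2 - 98x + 147. By the rational root theorem (leading coefficient 1), any rational root is an integer divisor of 147: try ±1, ±2, ... in turn.
Test x = 1: value = 0 ✓, so (x - 1) is a factor.
Synthetic division by (x - 1): bring down 1; 1(1) + 2 = 3; 3(1) - 52 = -49; (-49)(1) - 98 = -147; (-147)(1) + 147 = 0 → quotient x^3 + 3x^2 - 49x - 147, remainder 0.
Continue with the quotient x^3 + 3x^2 - 49x - 147 (candidates must divide 147; re-test x = 1 first in case it repeats).
Test x = 1: value = -192 ≠ 0.
Test x = -1: value = -96 ≠ 0.
Test x = 3: value = -240 ≠ 0.
Test x = -3: value = 0 ✓, so (x + 3) is a factor.
Synthetic division by (x + 3): bring down 1; 1(-3) + 3 = 0; 0(-3) - 49 = -49; (-49)(-3) - 147 = 0 → quotient x^2 - 49, remainder 0.
Solve the quadratic x^2 - 49 = 0: discriminant = 0^2 - 4(1)(-49) = 0 + 196 = 196.
sqrt(196) = 14, so x = (0 ± 14)/2: x = 7 or x = -7.
Collecting all roots found:

x = -7, x = -3, x = 1, x = 7


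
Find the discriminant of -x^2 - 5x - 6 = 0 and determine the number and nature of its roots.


For ax^2 + bx + c = 0, discriminant D = b^2 - 4ac
Here a = -1, b = -5, c = -6
D = (-5)^2 - 4(-1)(-6) = 25 - 24 = 1

D = 1 > 0 and is a perfect square (sqrt = 1)
The equation has 2 distinct real rational roots.

Discriminant = 1, 2 distinct real rational roots


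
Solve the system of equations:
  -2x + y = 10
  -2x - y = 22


Using Cramer's rule:
Determinant D = (-2)(-1) - (-2)(1) = 2 + 2 = 4
Dx = (10)(-1) - (22)(1) = -10 - 22 = -32
Dy = (-2)(22) - (-2)(10) = -44 + 20 = -24
x = Dx/D = -32/4 = -8
y = Dy/D = -24/4 = -6

x = -8, y = -6


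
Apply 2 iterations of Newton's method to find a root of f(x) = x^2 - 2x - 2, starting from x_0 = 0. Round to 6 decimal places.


Newton's method: x_(n+1) = x_n - f(x_n)/f'(x_n)
f(x) = x^2 - 2x - 2
f'(x) = 2x - 2

Iteration 1:
  f(0.000000) = -2.000000
  f'(0.000000) = -2.000000
  x_1 = 0.000000 - (-2.000000)/(-2.000000) = -1.000000

Iteration 2:
  f(-1.000000) = 1.000000
  f'(-1.000000) = -4.000000
  x_2 = -1.000000 - (1.000000)/(-4.000000) = -0.750000

x_2 = -0.750000


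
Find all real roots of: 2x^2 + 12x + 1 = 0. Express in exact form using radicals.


Using the quadratic formula: x = (-b ± sqrt(b^2 - 4ac)) / (2a)
Here a = 2, b = 12, c = 1
Discriminant = b^2 - 4ac = 12^2 - 4(2)(1) = 144 - 8 = 136
Since discriminant = 136 > 0, there are two real roots.
x = (-12 ± 2*sqrt(34)) / 4
Simplifying: x = (-6 ± sqrt(34)) / 2
Numerically: x ≈ -0.0845 or x ≈ -5.9155

x = (-6 + sqrt(34)) / 2 or x = (-6 - sqrt(34)) / 2


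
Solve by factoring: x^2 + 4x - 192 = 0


We need two numbers that multiply to -192 and add to 4.
Those numbers are -12 and 16 (since (-12) * 16 = -192 and (-12) + 16 = 4).
So x^2 + 4x - 192 = (x - 12)(x + 16) = 0
Setting each factor to zero: x = 12 or x = -16

x = -16, x = 12


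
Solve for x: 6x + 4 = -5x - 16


Starting with: 6x + 4 = -5x - 16
Move all x terms to left: (6 + 5)x = -16 - 4
Simplify: 11x = -20
Divide both sides by 11: x = -20/11

x = -20/11


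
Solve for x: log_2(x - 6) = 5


Convert to exponential form: x - 6 = 2^5 = 32
x = 32 + 6 = 38
Check: log_2(38 - 6) = log_2(32) = log_2(32) = 5 ✓

x = 38


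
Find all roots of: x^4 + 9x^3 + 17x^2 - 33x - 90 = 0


Let p(x) = x^4 + 9x^3 + 17x^2 - 33x - 90. By the rational root theorem (leading coefficient 1), any rational root is an integer divisor of 90: try ±1, ±2, ... in turn.
Test x = 1: value = -96 ≠ 0.
Test x = -1: value = -48 ≠ 0.
Test x = 2: value = 0 ✓, so (x - 2) is a factor.
Synthetic division by (x - 2): bring down 1; 1(2) + 9 = 11; 11(2) + 17 = 39; 39(2) - 33 = 45; 45(2) - 90 = 0 → quotient x^3 + 11x^2 + 39x + 45, remainder 0.
Continue with the quotient x^3 + 11x^2 + 39x + 45 (candidates must divide 45).
Test x = 3: value = 288 ≠ 0.
Test x = -3: value = 0 ✓, so (x + 3) is a factor.
Synthetic division by (x + 3): bring down 1; 1(-3) + 11 = 8; 8(-3) + 39 = 15; 15(-3) + 45 = 0 → quotient x^2 + 8x + 15, remainder 0.
Solve the quadratic x^2 + 8x + 15 = 0: discriminant = 8^2 - 4(1)(15) = 64 - 60 = 4.
sqrt(4) = 2, so x = (-8 ± 2)/2: x = -3 or x = -5.
Collecting all roots found:

x = -5, x = -3 (multiplicity 2), x = 2


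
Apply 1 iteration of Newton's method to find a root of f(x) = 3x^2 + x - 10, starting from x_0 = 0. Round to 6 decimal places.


Newton's method: x_(n+1) = x_n - f(x_n)/f'(x_n)
f(x) = 3x^2 + x - 10
f'(x) = 6x + 1

Iteration 1:
  f(0.000000) = -10.000000
  f'(0.000000) = 1.000000
  x_1 = 0.000000 - (-10.000000)/(1.000000) = 10.000000

x_1 = 10.000000


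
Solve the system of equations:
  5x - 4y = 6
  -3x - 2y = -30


Using Cramer's rule:
Determinant D = (5)(-2) - (-3)(-4) = -10 - 12 = -22
Dx = (6)(-2) - (-30)(-4) = -12 - 120 = -132
Dy = (5)(-30) - (-3)(6) = -150 + 18 = -132
x = Dx/D = -132/-22 = 6
y = Dy/D = -132/-22 = 6

x = 6, y = 6


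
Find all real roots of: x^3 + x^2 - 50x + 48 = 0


Let p(x) = x^3 + x^2 - 50x + 48. By the rational root theorem (leading coefficient 1), any rational root is an integer divisor of 48: try ±1, ±2, ... in turn.
Test x = 1: value = 0 ✓, so (x - 1) is a factor.
Synthetic division by (x - 1): bring down 1; 1(1) + 1 = 2; 2(1) - 50 = -48; (-48)(1) + 48 = 0 → quotient x^2 + 2x - 48, remainder 0.
Solve the quadratic x^2 + 2x - 48 = 0: discriminant = 2^2 - 4(1)(-48) = 4 + 192 = 196.
sqrt(196) = 14, so x = (-2 ± 14)/2: x = 6 or x = -8.

x = -8, x = 1, x = 6


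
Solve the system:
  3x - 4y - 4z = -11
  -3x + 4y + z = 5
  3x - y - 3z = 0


Using Cramer's rule. Expand each determinant along the first row.
D  = 3*[4*(-3) - 1*(-1)] - (-4)*[(-3)*(-3) - 1*3] + (-4)*[(-3)*(-1) - 4*3]
  = 3*(-11) - (-4)*(6) + (-4)*(-9) = 27
Dx = (-11)*[4*(-3) - 1*(-1)] - (-4)*[5*(-3) - 1*0] + (-4)*[5*(-1) - 4*0]
  = (-11)*(-11) - (-4)*(-15) + (-4)*(-5) = 81
Dy = 3*[5*(-3) - 1*0] - (-11)*[(-3)*(-3) - 1*3] + (-4)*[(-3)*0 - 5*3]
  = 3*(-15) - (-11)*(6) + (-4)*(-15) = 81
Dz = 3*[4*0 - 5*(-1)] - (-4)*[(-3)*0 - 5*3] + (-11)*[(-3)*(-1) - 4*3]
  = 3*(5) - (-4)*(-15) + (-11)*(-9) = 54
x = Dx/D = 81/27 = 3, y = Dy/D = 81/27 = 3, z = Dz/D = 54/27 = 2
Check eq1: (3)(3) + (-4)(3) + (-4)(2) = -11 = -11 ✓
Check eq2: (-3)(3) + (4)(3) + (1)(2) = 5 = 5 ✓
Check eq3: (3)(3) + (-1)(3) + (-3)(2) = 0 = 0 ✓

x = 3, y = 3, z = 2


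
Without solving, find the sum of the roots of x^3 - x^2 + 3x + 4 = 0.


By Vieta's formulas for x^3 + bx^2 + cx + d = 0:
  r1 + r2 + r3 = -b/a = 1
  r1*r2 + r1*r3 + r2*r3 = c/a = 3
  r1*r2*r3 = -d/a = -4


Sum = 1


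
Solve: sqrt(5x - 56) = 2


Square both sides: 5x - 56 = 2^2 = 4
5x = 4 + 56 = 60
x = 12
Check: sqrt(5*12 - 56) = sqrt(4) = 2 ✓

x = 12


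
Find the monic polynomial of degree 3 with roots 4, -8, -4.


A monic polynomial with roots 4, -8, -4 is:
p(x) = (x - 4)(x + 8)(x + 4)
After multiplying by (x - 4): x - 4
After multiplying by (x + 8): x^2 + 4x - 32
After multiplying by (x + 4): x^3 + 8x^2 - 16x - 128

x^3 + 8x^2 - 16x - 128


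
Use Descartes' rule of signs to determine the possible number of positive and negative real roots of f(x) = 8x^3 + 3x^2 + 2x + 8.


Descartes' rule of signs:

For positive roots, count sign changes in f(x) = 8x^3 + 3x^2 + 2x + 8:
Signs of coefficients: +, +, +, +
Number of sign changes: 0
Possible positive real roots: 0

For negative roots, examine f(-x) = -8x^3 + 3x^2 - 2x + 8:
Signs of coefficients: -, +, -, +
Number of sign changes: 3
Possible negative real roots: 3, 1

Positive roots: 0; Negative roots: 3 or 1


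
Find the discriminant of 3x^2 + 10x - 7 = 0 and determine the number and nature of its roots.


For ax^2 + bx + c = 0, discriminant D = b^2 - 4ac
Here a = 3, b = 10, c = -7
D = (10)^2 - 4(3)(-7) = 100 + 84 = 184

D = 184 > 0 but not a perfect square
The equation has 2 distinct real irrational roots.

Discriminant = 184, 2 distinct real irrational roots


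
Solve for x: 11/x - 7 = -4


Subtract -7 from both sides: 11/x = 3
Multiply both sides by x: 11 = 3 * x
Divide by 3: x = 11/3

x = 11/3


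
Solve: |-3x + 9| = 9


An absolute value equation |expr| = 9 gives two cases:
Case 1: -3x + 9 = 9
  -3x = 0, so x = 0
Case 2: -3x + 9 = -9
  -3x = -18, so x = 6

x = 0, x = 6


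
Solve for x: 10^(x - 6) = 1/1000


Express both sides with the same base.
1/1000 = 10^(-3)
Since the bases match, equate exponents: x - 6 = -3
So x = -3 - (-6) = 3

x = 3


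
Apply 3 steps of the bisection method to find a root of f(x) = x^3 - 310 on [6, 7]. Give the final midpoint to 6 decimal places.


f(x) = x^3 - 310
f(6) = -94 < 0
f(7) = 33 > 0

Step 1: midpoint = (6.000000 + 7.000000)/2 = 6.500000
  f(6.500000) = -35.375000
  f(mid) < 0, so root is in [6.500000, 7.000000]

Step 2: midpoint = (6.500000 + 7.000000)/2 = 6.750000
  f(6.750000) = -2.453125
  f(mid) < 0, so root is in [6.750000, 7.000000]

Step 3: midpoint = (6.750000 + 7.000000)/2 = 6.875000
  f(6.875000) = 14.951172
  f(mid) > 0, so root is in [6.750000, 6.875000]

midpoint = 6.875000


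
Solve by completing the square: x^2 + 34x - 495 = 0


Start: x^2 + 34x - 495 = 0
Move constant: x^2 + 34x = 495
Half of 34 is 17, squared is 289
Add 289 to both sides: x^2 + 34x + 289 = 784
(x + 17)^2 = 784
x + 17 = ±28
x = -17 + 28 = 11 or x = -17 - 28 = -45

x = -45, x = 11


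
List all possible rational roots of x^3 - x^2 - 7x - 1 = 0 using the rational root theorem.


Rational root theorem: possible roots are ±p/q where:
  p divides the constant term (-1): p ∈ {1}
  q divides the leading coefficient (1): q ∈ {1}

All possible rational roots: -1, 1

-1, 1


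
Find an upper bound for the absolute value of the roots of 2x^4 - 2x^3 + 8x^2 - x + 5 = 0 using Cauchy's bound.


Cauchy's bound: all roots r satisfy |r| <= 1 + max(|a_i/a_n|) for i = 0,...,n-1
where a_n is the leading coefficient.

Coefficients: [2, -2, 8, -1, 5]
Leading coefficient a_n = 2
Ratios |a_i/a_n|: 1, 4, 1/2, 5/2
Maximum ratio: 4
Cauchy's bound: |r| <= 1 + 4 = 5

Upper bound = 5


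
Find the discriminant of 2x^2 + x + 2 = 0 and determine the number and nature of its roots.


For ax^2 + bx + c = 0, discriminant D = b^2 - 4ac
Here a = 2, b = 1, c = 2
D = (1)^2 - 4(2)(2) = 1 - 16 = -15

D = -15 < 0
The equation has no real roots (2 complex conjugate roots).

Discriminant = -15, no real roots (2 complex conjugate roots)


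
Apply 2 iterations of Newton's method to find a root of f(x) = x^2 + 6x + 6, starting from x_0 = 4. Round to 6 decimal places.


Newton's method: x_(n+1) = x_n - f(x_n)/f'(x_n)
f(x) = x^2 + 6x + 6
f'(x) = 2x + 6

Iteration 1:
  f(4.000000) = 46.000000
  f'(4.000000) = 14.000000
  x_1 = 4.000000 - (46.000000)/(14.000000) = 0.714286

Iteration 2:
  f(0.714286) = 10.795918
  f'(0.714286) = 7.428571
  x_2 = 0.714286 - (10.795918)/(7.428571) = -0.739011

x_2 = -0.739011


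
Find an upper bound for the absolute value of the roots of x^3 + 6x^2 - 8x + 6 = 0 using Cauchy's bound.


Cauchy's bound: all roots r satisfy |r| <= 1 + max(|a_i/a_n|) for i = 0,...,n-1
where a_n is the leading coefficient.

Coefficients: [1, 6, -8, 6]
Leading coefficient a_n = 1
Ratios |a_i/a_n|: 6, 8, 6
Maximum ratio: 8
Cauchy's bound: |r| <= 1 + 8 = 9

Upper bound = 9


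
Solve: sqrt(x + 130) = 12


Square both sides: x + 130 = 12^2 = 144
x = 144 - 130 = 14
x = 14
Check: sqrt(1*14 + 130) = sqrt(144) = 12 ✓

x = 14


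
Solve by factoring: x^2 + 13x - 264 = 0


We need two numbers that multiply to -264 and add to 13.
Those numbers are -11 and 24 (since (-11) * 24 = -264 and (-11) + 24 = 13).
So x^2 + 13x - 264 = (x - 11)(x + 24) = 0
Setting each factor to zero: x = 11 or x = -24

x = -24, x = 11


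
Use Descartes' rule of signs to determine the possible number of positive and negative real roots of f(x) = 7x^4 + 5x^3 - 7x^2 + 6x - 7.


Descartes' rule of signs:

For positive roots, count sign changes in f(x) = 7x^4 + 5x^3 - 7x^2 + 6x - 7:
Signs of coefficients: +, +, -, +, -
Number of sign changes: 3
Possible positive real roots: 3, 1

For negative roots, examine f(-x) = 7x^4 - 5x^3 - 7x^2 - 6x - 7:
Signs of coefficients: +, -, -, -, -
Number of sign changes: 1
Possible negative real roots: 1

Positive roots: 3 or 1; Negative roots: 1


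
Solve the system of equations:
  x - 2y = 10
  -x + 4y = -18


Using Cramer's rule:
Determinant D = (1)(4) - (-1)(-2) = 4 - 2 = 2
Dx = (10)(4) - (-18)(-2) = 40 - 36 = 4
Dy = (1)(-18) - (-1)(10) = -18 + 10 = -8
x = Dx/D = 4/2 = 2
y = Dy/D = -8/2 = -4

x = 2, y = -4


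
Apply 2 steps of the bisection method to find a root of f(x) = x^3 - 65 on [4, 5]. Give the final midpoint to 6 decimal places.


f(x) = x^3 - 65
f(4) = -1 < 0
f(5) = 60 > 0

Step 1: midpoint = (4.000000 + 5.000000)/2 = 4.500000
  f(4.500000) = 26.125000
  f(mid) > 0, so root is in [4.000000, 4.500000]

Step 2: midpoint = (4.000000 + 4.500000)/2 = 4.250000
  f(4.250000) = 11.765625
  f(mid) > 0, so root is in [4.000000, 4.250000]

midpoint = 4.250000


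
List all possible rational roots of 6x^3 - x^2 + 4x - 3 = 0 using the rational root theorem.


Rational root theorem: possible roots are ±p/q where:
  p divides the constant term (-3): p ∈ {1, 3}
  q divides the leading coefficient (6): q ∈ {1, 2, 3, 6}

All possible rational roots: -3, -3/2, -1, -1/2, -1/3, -1/6, 1/6, 1/3, 1/2, 1, 3/2, 3

-3, -3/2, -1, -1/2, -1/3, -1/6, 1/6, 1/3, 1/2, 1, 3/2, 3


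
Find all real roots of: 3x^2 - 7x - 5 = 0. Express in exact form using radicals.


Using the quadratic formula: x = (-b ± sqrt(b^2 - 4ac)) / (2a)
Here a = 3, b = -7, c = -5
Discriminant = b^2 - 4ac = (-7)^2 - 4(3)(-5) = 49 + 60 = 109
Since discriminant = 109 > 0, there are two real roots.
x = (7 ± sqrt(109)) / 6
Numerically: x ≈ 2.9067 or x ≈ -0.5734

x = (7 + sqrt(109)) / 6 or x = (7 - sqrt(109)) / 6


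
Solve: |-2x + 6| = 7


An absolute value equation |expr| = 7 gives two cases:
Case 1: -2x + 6 = 7
  -2x = 1, so x = -1/2
Case 2: -2x + 6 = -7
  -2x = -13, so x = 13/2

x = -1/2, x = 13/2


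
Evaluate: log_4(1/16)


We need the exponent such that 4^? = 1/16
4^(-2) = 1/4^2 = 1/16
Therefore log_4(1/16) = -2

-2


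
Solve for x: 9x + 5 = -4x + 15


Starting with: 9x + 5 = -4x + 15
Move all x terms to left: (9 + 4)x = 15 - 5
Simplify: 13x = 10
Divide both sides by 13: x = 10/13

x = 10/13


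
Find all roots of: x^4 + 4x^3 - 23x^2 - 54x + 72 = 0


Let p(x) = x^4 + 4x^3 - 23x^2 - 54x + 72. By the rational root theorem (leading coefficient 1), any rational root is an integer divisor of 72: try ±1, ±2, ... in turn.
Test x = 1: value = 0 ✓, so (x - 1) is a factor.
Synthetic division by (x - 1): bring down 1; 1(1) + 4 = 5; 5(1) - 23 = -18; (-18)(1) - 54 = -72; (-72)(1) + 72 = 0 → quotient x^3 + 5x^2 - 18x - 72, remainder 0.
Continue with the quotient x^3 + 5x^2 - 18x - 72 (candidates must divide 72; re-test x = 1 first in case it repeats).
Test x = 1: value = -84 ≠ 0.
Test x = -1: value = -50 ≠ 0.
Test x = 2: value = -80 ≠ 0.
Test x = -2: value = -24 ≠ 0.
Test x = 3: value = -54 ≠ 0.
Test x = -3: value = 0 ✓, so (x + 3) is a factor.
Synthetic division by (x + 3): bring down 1; 1(-3) + 5 = 2; 2(-3) - 18 = -24; (-24)(-3) - 72 = 0 → quotient x^2 + 2x - 24, remainder 0.
Solve the quadratic x^2 + 2x - 24 = 0: discriminant = 2^2 - 4(1)(-24) = 4 + 96 = 100.
sqrt(100) = 10, so x = (-2 ± 10)/2: x = 4 or x = -6.
Collecting all roots found:

x = -6, x = -3, x = 1, x = 4


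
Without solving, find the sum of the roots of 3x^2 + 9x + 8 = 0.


By Vieta's formulas for ax^2 + bx + c = 0:
  Sum of roots = -b/a
  Product of roots = c/a

Here a = 3, b = 9, c = 8
Sum = -(9)/3 = -3
Product = 8/3 = 8/3

Sum = -3


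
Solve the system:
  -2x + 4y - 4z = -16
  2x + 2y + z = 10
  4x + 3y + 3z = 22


Using Cramer's rule. Expand each determinant along the first row.
D  = (-2)*[2*3 - 1*3] - 4*[2*3 - 1*4] + (-4)*[2*3 - 2*4]
  = (-2)*(3) - 4*(2) + (-4)*(-2) = -6
Dx = (-16)*[2*3 - 1*3] - 4*[10*3 - 1*22] + (-4)*[10*3 - 2*22]
  = (-16)*(3) - 4*(8) + (-4)*(-14) = -24
Dy = (-2)*[10*3 - 1*22] - (-16)*[2*3 - 1*4] + (-4)*[2*22 - 10*4]
  = (-2)*(8) - (-16)*(2) + (-4)*(4) = 0
Dz = (-2)*[2*22 - 10*3] - 4*[2*22 - 10*4] + (-16)*[2*3 - 2*4]
  = (-2)*(14) - 4*(4) + (-16)*(-2) = -12
x = Dx/D = -24/-6 = 4, y = Dy/D = 0/-6 = 0, z = Dz/D = -12/-6 = 2
Check eq1: (-2)(4) + (4)(0) + (-4)(2) = -16 = -16 ✓
Check eq2: (2)(4) + (2)(0) + (1)(2) = 10 = 10 ✓
Check eq3: (4)(4) + (3)(0) + (3)(2) = 22 = 22 ✓

x = 4, y = 0, z = 2


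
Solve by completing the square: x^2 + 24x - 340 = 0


Start: x^2 + 24x - 340 = 0
Move constant: x^2 + 24x = 340
Half of 24 is 12, squared is 144
Add 144 to both sides: x^2 + 24x + 144 = 484
(x + 12)^2 = 484
x + 12 = ±22
x = -12 + 22 = 10 or x = -12 - 22 = -34

x = -34, x = 10


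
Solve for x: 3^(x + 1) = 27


Express both sides with the same base.
27 = 3^3
Since the bases match, equate exponents: x + 1 = 3
So x = 3 - (1) = 2

x = 2


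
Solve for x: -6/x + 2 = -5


Subtract 2 from both sides: -6/x = -7
Multiply both sides by x: -6 = -7 * x
Divide by -7: x = 6/7

x = 6/7


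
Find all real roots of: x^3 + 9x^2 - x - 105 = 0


Let p(x) = x^3 + 9x^2 - x - 105. By the rational root theorem (leading coefficient 1), any rational root is an integer divisor of 105: try ±1, ±2, ... in turn.
Test x = 1: value = -96 ≠ 0.
Test x = -1: value = -96 ≠ 0.
Test x = 3: value = 0 ✓, so (x - 3) is a factor.
Synthetic division by (x - 3): bring down 1; 1(3) + 9 = 12; 12(3) - 1 = 35; 35(3) - 105 = 0 → quotient x^2 + 12x + 35, remainder 0.
Solve the quadratic x^2 + 12x + 35 = 0: discriminant = 12^2 - 4(1)(35) = 144 - 140 = 4.
sqrt(4) = 2, so x = (-12 ± 2)/2: x = -5 or x = -7.

x = -7, x = -5, x = 3


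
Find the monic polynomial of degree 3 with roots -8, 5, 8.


A monic polynomial with roots -8, 5, 8 is:
p(x) = (x + 8)(x - 5)(x - 8)
After multiplying by (x + 8): x + 8
After multiplying by (x - 5): x^2 + 3x - 40
After multiplying by (x - 8): x^3 - 5x^2 - 64x + 320

x^3 - 5x^2 - 64x + 320


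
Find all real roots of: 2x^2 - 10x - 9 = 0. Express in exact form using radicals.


Using the quadratic formula: x = (-b ± sqrt(b^2 - 4ac)) / (2a)
Here a = 2, b = -10, c = -9
Discriminant = b^2 - 4ac = (-10)^2 - 4(2)(-9) = 100 + 72 = 172
Since discriminant = 172 > 0, there are two real roots.
x = (10 ± 2*sqrt(43)) / 4
Simplifying: x = (5 ± sqrt(43)) / 2
Numerically: x ≈ 5.7787 or x ≈ -0.7787

x = (5 + sqrt(43)) / 2 or x = (5 - sqrt(43)) / 2


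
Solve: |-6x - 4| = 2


An absolute value equation |expr| = 2 gives two cases:
Case 1: -6x - 4 = 2
  -6x = 6, so x = -1
Case 2: -6x - 4 = -2
  -6x = 2, so x = -1/3

x = -1, x = -1/3


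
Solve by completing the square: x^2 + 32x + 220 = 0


Start: x^2 + 32x + 220 = 0
Move constant: x^2 + 32x = -220
Half of 32 is 16, squared is 256
Add 256 to both sides: x^2 + 32x + 256 = 36
(x + 16)^2 = 36
x + 16 = ±6
x = -16 + 6 = -10 or x = -16 - 6 = -22

x = -22, x = -10


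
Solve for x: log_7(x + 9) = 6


Convert to exponential form: x + 9 = 7^6 = 117649
x = 117649 - 9 = 117640
Check: log_7(117640 + 9) = log_7(117649) = log_7(117649) = 6 ✓

x = 117640


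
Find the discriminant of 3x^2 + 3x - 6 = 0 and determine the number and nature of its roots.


For ax^2 + bx + c = 0, discriminant D = b^2 - 4ac
Here a = 3, b = 3, c = -6
D = (3)^2 - 4(3)(-6) = 9 + 72 = 81

D = 81 > 0 and is a perfect square (sqrt = 9)
The equation has 2 distinct real rational roots.

Discriminant = 81, 2 distinct real rational roots


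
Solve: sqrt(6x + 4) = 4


Square both sides: 6x + 4 = 4^2 = 16
6x = 16 - 4 = 12
x = 2
Check: sqrt(6*2 + 4) = sqrt(16) = 4 ✓

x = 2


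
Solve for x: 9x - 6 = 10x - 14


Starting with: 9x - 6 = 10x - 14
Move all x terms to left: (9 - 10)x = -14 + 6
Simplify: -x = -8
Divide both sides by -1: x = 8

x = 8


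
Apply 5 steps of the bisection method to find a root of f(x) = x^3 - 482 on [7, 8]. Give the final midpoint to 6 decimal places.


f(x) = x^3 - 482
f(7) = -139 < 0
f(8) = 30 > 0

Step 1: midpoint = (7.000000 + 8.000000)/2 = 7.500000
  f(7.500000) = -60.125000
  f(mid) < 0, so root is in [7.500000, 8.000000]

Step 2: midpoint = (7.500000 + 8.000000)/2 = 7.750000
  f(7.750000) = -16.515625
  f(mid) < 0, so root is in [7.750000, 8.000000]

Step 3: midpoint = (7.750000 + 8.000000)/2 = 7.875000
  f(7.875000) = 6.373047
  f(mid) > 0, so root is in [7.750000, 7.875000]

Step 4: midpoint = (7.750000 + 7.875000)/2 = 7.812500
  f(7.812500) = -5.162842
  f(mid) < 0, so root is in [7.812500, 7.875000]

Step 5: midpoint = (7.812500 + 7.875000)/2 = 7.843750
  f(7.843750) = 0.582123
  f(mid) > 0, so root is in [7.812500, 7.843750]

midpoint = 7.843750


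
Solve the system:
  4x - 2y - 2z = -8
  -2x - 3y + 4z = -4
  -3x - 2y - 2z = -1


Using Cramer's rule. Expand each determinant along the first row.
D  = 4*[(-3)*(-2) - 4*(-2)] - (-2)*[(-2)*(-2) - 4*(-3)] + (-2)*[(-2)*(-2) - (-3)*(-3)]
  = 4*(14) - (-2)*(16) + (-2)*(-5) = 98
Dx = (-8)*[(-3)*(-2) - 4*(-2)] - (-2)*[(-4)*(-2) - 4*(-1)] + (-2)*[(-4)*(-2) - (-3)*(-1)]
  = (-8)*(14) - (-2)*(12) + (-2)*(5) = -98
Dy = 4*[(-4)*(-2) - 4*(-1)] - (-8)*[(-2)*(-2) - 4*(-3)] + (-2)*[(-2)*(-1) - (-4)*(-3)]
  = 4*(12) - (-8)*(16) + (-2)*(-10) = 196
Dz = 4*[(-3)*(-1) - (-4)*(-2)] - (-2)*[(-2)*(-1) - (-4)*(-3)] + (-8)*[(-2)*(-2) - (-3)*(-3)]
  = 4*(-5) - (-2)*(-10) + (-8)*(-5) = 0
x = Dx/D = -98/98 = -1, y = Dy/D = 196/98 = 2, z = Dz/D = 0/98 = 0
Check eq1: (4)(-1) + (-2)(2) + (-2)(0) = -8 = -8 ✓
Check eq2: (-2)(-1) + (-3)(2) + (4)(0) = -4 = -4 ✓
Check eq3: (-3)(-1) + (-2)(2) + (-2)(0) = -1 = -1 ✓

x = -1, y = 2, z = 0


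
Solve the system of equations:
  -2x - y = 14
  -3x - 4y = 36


Using Cramer's rule:
Determinant D = (-2)(-4) - (-3)(-1) = 8 - 3 = 5
Dx = (14)(-4) - (36)(-1) = -56 + 36 = -20
Dy = (-2)(36) - (-3)(14) = -72 + 42 = -30
x = Dx/D = -20/5 = -4
y = Dy/D = -30/5 = -6

x = -4, y = -6


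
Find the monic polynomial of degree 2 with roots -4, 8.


A monic polynomial with roots -4, 8 is:
p(x) = (x + 4)(x - 8)
After multiplying by (x + 4): x + 4
After multiplying by (x - 8): x^2 - 4x - 32

x^2 - 4x - 32


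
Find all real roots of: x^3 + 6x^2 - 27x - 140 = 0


Let p(x) = x^3 + 6x^2 - 27x - 140. By the rational root theorem (leading coefficient 1), any rational root is an integer divisor of 140: try ±1, ±2, ... in turn.
Test x = 1: value = -160 ≠ 0.
Test x = -1: value = -108 ≠ 0.
Test x = 2: value = -162 ≠ 0.
Test x = -2: value = -70 ≠ 0.
Test x = 4: value = -88 ≠ 0.
Test x = -4: value = 0 ✓, so (x + 4) is a factor.
Synthetic division by (x + 4): bring down 1; 1(-4) + 6 = 2; 2(-4) - 27 = -35; (-35)(-4) - 140 = 0 → quotient x^2 + 2x - 35, remainder 0.
Solve the quadratic x^2 + 2x - 35 = 0: discriminant = 2^2 - 4(1)(-35) = 4 + 140 = 144.
sqrt(144) = 12, so x = (-2 ± 12)/2: x = 5 or x = -7.

x = -7, x = -4, x = 5
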